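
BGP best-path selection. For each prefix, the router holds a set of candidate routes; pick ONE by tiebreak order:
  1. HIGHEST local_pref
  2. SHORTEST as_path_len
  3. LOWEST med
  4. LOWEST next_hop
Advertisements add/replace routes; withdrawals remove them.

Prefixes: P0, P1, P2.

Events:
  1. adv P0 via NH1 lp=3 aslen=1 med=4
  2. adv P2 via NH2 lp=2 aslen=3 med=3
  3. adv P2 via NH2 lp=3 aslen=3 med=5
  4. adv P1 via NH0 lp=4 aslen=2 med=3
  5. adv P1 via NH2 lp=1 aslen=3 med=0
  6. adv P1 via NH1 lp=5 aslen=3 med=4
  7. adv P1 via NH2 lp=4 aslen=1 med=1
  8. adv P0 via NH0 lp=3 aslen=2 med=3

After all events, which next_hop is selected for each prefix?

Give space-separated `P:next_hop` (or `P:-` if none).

Op 1: best P0=NH1 P1=- P2=-
Op 2: best P0=NH1 P1=- P2=NH2
Op 3: best P0=NH1 P1=- P2=NH2
Op 4: best P0=NH1 P1=NH0 P2=NH2
Op 5: best P0=NH1 P1=NH0 P2=NH2
Op 6: best P0=NH1 P1=NH1 P2=NH2
Op 7: best P0=NH1 P1=NH1 P2=NH2
Op 8: best P0=NH1 P1=NH1 P2=NH2

Answer: P0:NH1 P1:NH1 P2:NH2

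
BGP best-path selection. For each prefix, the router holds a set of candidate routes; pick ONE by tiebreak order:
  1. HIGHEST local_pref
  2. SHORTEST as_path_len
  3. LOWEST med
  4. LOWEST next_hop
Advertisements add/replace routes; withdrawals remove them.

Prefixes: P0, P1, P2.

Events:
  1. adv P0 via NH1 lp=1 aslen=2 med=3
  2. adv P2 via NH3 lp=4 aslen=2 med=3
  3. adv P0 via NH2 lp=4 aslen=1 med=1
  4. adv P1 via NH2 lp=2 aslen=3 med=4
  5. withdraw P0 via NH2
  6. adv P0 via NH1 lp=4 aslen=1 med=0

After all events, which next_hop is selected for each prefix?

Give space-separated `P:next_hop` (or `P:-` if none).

Op 1: best P0=NH1 P1=- P2=-
Op 2: best P0=NH1 P1=- P2=NH3
Op 3: best P0=NH2 P1=- P2=NH3
Op 4: best P0=NH2 P1=NH2 P2=NH3
Op 5: best P0=NH1 P1=NH2 P2=NH3
Op 6: best P0=NH1 P1=NH2 P2=NH3

Answer: P0:NH1 P1:NH2 P2:NH3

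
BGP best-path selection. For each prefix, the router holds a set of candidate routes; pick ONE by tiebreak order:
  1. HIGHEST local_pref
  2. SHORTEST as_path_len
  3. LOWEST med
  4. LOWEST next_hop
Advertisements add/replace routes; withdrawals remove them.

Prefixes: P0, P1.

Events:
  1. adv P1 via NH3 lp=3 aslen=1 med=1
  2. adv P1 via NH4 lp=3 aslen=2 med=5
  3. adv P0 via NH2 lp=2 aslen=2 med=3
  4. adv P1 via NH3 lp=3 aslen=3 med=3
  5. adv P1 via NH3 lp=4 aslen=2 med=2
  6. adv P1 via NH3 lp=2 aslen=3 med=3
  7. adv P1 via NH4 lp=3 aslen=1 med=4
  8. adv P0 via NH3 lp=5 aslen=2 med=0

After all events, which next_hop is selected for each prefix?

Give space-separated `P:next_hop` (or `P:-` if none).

Answer: P0:NH3 P1:NH4

Derivation:
Op 1: best P0=- P1=NH3
Op 2: best P0=- P1=NH3
Op 3: best P0=NH2 P1=NH3
Op 4: best P0=NH2 P1=NH4
Op 5: best P0=NH2 P1=NH3
Op 6: best P0=NH2 P1=NH4
Op 7: best P0=NH2 P1=NH4
Op 8: best P0=NH3 P1=NH4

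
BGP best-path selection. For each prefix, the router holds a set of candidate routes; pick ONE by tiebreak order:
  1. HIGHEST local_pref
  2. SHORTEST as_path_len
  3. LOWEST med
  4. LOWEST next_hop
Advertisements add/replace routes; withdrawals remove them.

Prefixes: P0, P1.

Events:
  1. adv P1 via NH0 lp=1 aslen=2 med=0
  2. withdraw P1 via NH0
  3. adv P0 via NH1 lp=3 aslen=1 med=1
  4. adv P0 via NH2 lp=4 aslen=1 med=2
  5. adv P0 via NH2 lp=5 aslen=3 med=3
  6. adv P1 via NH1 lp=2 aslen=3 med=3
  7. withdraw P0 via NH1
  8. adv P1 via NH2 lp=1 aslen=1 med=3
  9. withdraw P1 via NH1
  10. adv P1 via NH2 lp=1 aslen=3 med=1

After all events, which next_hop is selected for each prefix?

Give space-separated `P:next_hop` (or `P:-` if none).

Answer: P0:NH2 P1:NH2

Derivation:
Op 1: best P0=- P1=NH0
Op 2: best P0=- P1=-
Op 3: best P0=NH1 P1=-
Op 4: best P0=NH2 P1=-
Op 5: best P0=NH2 P1=-
Op 6: best P0=NH2 P1=NH1
Op 7: best P0=NH2 P1=NH1
Op 8: best P0=NH2 P1=NH1
Op 9: best P0=NH2 P1=NH2
Op 10: best P0=NH2 P1=NH2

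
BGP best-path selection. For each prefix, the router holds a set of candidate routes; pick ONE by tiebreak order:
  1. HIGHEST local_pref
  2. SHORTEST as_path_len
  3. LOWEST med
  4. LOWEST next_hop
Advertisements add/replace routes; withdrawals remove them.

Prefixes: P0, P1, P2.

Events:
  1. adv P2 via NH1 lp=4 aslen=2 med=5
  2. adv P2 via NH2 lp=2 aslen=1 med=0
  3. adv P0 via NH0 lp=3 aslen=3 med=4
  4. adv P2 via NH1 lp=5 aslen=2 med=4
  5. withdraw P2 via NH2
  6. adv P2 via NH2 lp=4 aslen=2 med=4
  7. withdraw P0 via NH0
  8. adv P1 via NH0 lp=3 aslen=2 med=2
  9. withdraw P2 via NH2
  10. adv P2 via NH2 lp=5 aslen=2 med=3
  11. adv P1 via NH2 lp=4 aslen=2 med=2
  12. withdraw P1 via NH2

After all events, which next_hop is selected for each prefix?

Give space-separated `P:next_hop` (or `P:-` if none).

Answer: P0:- P1:NH0 P2:NH2

Derivation:
Op 1: best P0=- P1=- P2=NH1
Op 2: best P0=- P1=- P2=NH1
Op 3: best P0=NH0 P1=- P2=NH1
Op 4: best P0=NH0 P1=- P2=NH1
Op 5: best P0=NH0 P1=- P2=NH1
Op 6: best P0=NH0 P1=- P2=NH1
Op 7: best P0=- P1=- P2=NH1
Op 8: best P0=- P1=NH0 P2=NH1
Op 9: best P0=- P1=NH0 P2=NH1
Op 10: best P0=- P1=NH0 P2=NH2
Op 11: best P0=- P1=NH2 P2=NH2
Op 12: best P0=- P1=NH0 P2=NH2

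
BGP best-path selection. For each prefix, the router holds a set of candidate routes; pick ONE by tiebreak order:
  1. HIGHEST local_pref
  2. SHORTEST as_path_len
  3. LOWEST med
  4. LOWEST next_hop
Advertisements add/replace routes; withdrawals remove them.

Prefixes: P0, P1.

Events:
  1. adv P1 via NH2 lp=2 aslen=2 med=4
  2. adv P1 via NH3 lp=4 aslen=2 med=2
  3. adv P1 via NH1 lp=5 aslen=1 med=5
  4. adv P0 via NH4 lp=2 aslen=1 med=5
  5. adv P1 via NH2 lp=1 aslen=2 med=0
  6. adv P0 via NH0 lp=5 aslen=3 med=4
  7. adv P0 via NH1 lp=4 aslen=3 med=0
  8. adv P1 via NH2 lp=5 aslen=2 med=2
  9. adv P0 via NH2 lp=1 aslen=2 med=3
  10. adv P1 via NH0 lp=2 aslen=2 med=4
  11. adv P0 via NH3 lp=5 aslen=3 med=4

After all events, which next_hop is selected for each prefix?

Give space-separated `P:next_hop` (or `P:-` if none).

Op 1: best P0=- P1=NH2
Op 2: best P0=- P1=NH3
Op 3: best P0=- P1=NH1
Op 4: best P0=NH4 P1=NH1
Op 5: best P0=NH4 P1=NH1
Op 6: best P0=NH0 P1=NH1
Op 7: best P0=NH0 P1=NH1
Op 8: best P0=NH0 P1=NH1
Op 9: best P0=NH0 P1=NH1
Op 10: best P0=NH0 P1=NH1
Op 11: best P0=NH0 P1=NH1

Answer: P0:NH0 P1:NH1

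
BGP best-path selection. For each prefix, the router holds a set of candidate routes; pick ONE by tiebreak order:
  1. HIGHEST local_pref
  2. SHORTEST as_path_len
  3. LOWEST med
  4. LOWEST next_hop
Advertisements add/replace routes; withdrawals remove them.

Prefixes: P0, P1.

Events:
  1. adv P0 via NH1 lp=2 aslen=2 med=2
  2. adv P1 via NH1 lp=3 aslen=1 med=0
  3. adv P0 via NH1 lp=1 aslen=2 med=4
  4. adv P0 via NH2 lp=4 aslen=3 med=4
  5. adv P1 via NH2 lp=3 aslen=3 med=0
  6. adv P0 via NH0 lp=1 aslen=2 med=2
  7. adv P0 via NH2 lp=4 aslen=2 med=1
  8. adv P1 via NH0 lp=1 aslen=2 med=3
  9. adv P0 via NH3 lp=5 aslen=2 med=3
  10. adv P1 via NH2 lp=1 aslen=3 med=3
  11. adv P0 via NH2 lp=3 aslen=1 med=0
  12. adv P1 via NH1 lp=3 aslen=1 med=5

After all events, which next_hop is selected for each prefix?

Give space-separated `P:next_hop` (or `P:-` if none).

Op 1: best P0=NH1 P1=-
Op 2: best P0=NH1 P1=NH1
Op 3: best P0=NH1 P1=NH1
Op 4: best P0=NH2 P1=NH1
Op 5: best P0=NH2 P1=NH1
Op 6: best P0=NH2 P1=NH1
Op 7: best P0=NH2 P1=NH1
Op 8: best P0=NH2 P1=NH1
Op 9: best P0=NH3 P1=NH1
Op 10: best P0=NH3 P1=NH1
Op 11: best P0=NH3 P1=NH1
Op 12: best P0=NH3 P1=NH1

Answer: P0:NH3 P1:NH1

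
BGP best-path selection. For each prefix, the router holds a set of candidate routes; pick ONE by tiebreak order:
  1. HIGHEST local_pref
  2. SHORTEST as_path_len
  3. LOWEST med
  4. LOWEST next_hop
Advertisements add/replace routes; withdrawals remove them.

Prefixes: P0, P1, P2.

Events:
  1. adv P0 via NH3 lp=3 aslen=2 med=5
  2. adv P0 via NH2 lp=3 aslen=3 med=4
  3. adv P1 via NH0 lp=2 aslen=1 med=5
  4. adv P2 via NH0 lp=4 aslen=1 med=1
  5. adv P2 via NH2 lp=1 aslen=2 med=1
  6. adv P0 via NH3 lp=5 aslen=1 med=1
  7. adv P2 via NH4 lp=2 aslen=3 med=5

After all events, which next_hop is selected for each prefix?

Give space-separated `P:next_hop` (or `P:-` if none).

Op 1: best P0=NH3 P1=- P2=-
Op 2: best P0=NH3 P1=- P2=-
Op 3: best P0=NH3 P1=NH0 P2=-
Op 4: best P0=NH3 P1=NH0 P2=NH0
Op 5: best P0=NH3 P1=NH0 P2=NH0
Op 6: best P0=NH3 P1=NH0 P2=NH0
Op 7: best P0=NH3 P1=NH0 P2=NH0

Answer: P0:NH3 P1:NH0 P2:NH0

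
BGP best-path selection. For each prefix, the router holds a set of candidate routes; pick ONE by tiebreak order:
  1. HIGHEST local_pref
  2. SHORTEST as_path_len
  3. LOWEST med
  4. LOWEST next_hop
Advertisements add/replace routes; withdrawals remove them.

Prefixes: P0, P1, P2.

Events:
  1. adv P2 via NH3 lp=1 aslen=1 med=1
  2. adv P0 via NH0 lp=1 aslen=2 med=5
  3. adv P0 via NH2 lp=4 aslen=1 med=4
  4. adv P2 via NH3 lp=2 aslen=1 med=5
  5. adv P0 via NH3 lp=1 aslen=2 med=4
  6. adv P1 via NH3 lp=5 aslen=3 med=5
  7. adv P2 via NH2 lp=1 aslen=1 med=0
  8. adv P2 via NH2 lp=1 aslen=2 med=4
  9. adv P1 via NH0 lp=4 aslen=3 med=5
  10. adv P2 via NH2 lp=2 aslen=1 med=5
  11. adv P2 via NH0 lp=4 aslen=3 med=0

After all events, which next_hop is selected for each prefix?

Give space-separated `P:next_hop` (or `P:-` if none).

Answer: P0:NH2 P1:NH3 P2:NH0

Derivation:
Op 1: best P0=- P1=- P2=NH3
Op 2: best P0=NH0 P1=- P2=NH3
Op 3: best P0=NH2 P1=- P2=NH3
Op 4: best P0=NH2 P1=- P2=NH3
Op 5: best P0=NH2 P1=- P2=NH3
Op 6: best P0=NH2 P1=NH3 P2=NH3
Op 7: best P0=NH2 P1=NH3 P2=NH3
Op 8: best P0=NH2 P1=NH3 P2=NH3
Op 9: best P0=NH2 P1=NH3 P2=NH3
Op 10: best P0=NH2 P1=NH3 P2=NH2
Op 11: best P0=NH2 P1=NH3 P2=NH0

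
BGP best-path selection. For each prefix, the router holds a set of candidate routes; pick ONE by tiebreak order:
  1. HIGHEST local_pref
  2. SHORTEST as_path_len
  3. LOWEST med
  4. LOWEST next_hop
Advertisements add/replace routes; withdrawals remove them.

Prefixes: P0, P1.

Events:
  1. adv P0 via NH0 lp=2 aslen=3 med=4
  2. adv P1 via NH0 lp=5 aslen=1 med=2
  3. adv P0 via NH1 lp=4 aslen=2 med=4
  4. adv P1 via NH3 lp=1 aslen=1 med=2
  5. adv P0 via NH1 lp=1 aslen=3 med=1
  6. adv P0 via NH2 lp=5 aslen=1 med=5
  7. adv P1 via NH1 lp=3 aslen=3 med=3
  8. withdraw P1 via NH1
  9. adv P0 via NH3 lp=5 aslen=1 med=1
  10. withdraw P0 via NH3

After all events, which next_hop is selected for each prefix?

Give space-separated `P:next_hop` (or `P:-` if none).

Op 1: best P0=NH0 P1=-
Op 2: best P0=NH0 P1=NH0
Op 3: best P0=NH1 P1=NH0
Op 4: best P0=NH1 P1=NH0
Op 5: best P0=NH0 P1=NH0
Op 6: best P0=NH2 P1=NH0
Op 7: best P0=NH2 P1=NH0
Op 8: best P0=NH2 P1=NH0
Op 9: best P0=NH3 P1=NH0
Op 10: best P0=NH2 P1=NH0

Answer: P0:NH2 P1:NH0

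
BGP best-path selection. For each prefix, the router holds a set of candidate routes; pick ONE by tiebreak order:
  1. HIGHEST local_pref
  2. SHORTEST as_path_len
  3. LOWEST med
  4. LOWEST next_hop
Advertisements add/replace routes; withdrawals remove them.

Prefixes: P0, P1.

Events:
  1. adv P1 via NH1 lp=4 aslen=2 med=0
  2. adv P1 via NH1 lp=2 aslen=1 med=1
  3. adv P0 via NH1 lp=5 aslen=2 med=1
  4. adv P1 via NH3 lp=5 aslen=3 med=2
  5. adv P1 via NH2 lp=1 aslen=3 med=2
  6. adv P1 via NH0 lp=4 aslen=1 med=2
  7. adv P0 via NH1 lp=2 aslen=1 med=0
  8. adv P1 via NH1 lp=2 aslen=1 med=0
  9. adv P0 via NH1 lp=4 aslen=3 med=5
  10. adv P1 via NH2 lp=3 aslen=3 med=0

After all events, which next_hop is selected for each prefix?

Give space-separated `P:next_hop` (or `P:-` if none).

Op 1: best P0=- P1=NH1
Op 2: best P0=- P1=NH1
Op 3: best P0=NH1 P1=NH1
Op 4: best P0=NH1 P1=NH3
Op 5: best P0=NH1 P1=NH3
Op 6: best P0=NH1 P1=NH3
Op 7: best P0=NH1 P1=NH3
Op 8: best P0=NH1 P1=NH3
Op 9: best P0=NH1 P1=NH3
Op 10: best P0=NH1 P1=NH3

Answer: P0:NH1 P1:NH3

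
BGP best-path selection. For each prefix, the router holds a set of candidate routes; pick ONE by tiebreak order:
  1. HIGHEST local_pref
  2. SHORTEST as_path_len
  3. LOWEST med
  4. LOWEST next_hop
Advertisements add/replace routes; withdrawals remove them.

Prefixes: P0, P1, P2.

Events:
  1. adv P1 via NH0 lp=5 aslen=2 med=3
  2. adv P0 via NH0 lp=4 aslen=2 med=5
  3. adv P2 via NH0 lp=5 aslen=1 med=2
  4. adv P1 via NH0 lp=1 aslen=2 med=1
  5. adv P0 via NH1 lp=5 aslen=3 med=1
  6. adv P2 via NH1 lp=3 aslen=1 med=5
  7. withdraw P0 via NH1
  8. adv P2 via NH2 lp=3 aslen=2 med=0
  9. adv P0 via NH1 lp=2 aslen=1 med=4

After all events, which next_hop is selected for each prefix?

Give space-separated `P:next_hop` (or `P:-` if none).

Answer: P0:NH0 P1:NH0 P2:NH0

Derivation:
Op 1: best P0=- P1=NH0 P2=-
Op 2: best P0=NH0 P1=NH0 P2=-
Op 3: best P0=NH0 P1=NH0 P2=NH0
Op 4: best P0=NH0 P1=NH0 P2=NH0
Op 5: best P0=NH1 P1=NH0 P2=NH0
Op 6: best P0=NH1 P1=NH0 P2=NH0
Op 7: best P0=NH0 P1=NH0 P2=NH0
Op 8: best P0=NH0 P1=NH0 P2=NH0
Op 9: best P0=NH0 P1=NH0 P2=NH0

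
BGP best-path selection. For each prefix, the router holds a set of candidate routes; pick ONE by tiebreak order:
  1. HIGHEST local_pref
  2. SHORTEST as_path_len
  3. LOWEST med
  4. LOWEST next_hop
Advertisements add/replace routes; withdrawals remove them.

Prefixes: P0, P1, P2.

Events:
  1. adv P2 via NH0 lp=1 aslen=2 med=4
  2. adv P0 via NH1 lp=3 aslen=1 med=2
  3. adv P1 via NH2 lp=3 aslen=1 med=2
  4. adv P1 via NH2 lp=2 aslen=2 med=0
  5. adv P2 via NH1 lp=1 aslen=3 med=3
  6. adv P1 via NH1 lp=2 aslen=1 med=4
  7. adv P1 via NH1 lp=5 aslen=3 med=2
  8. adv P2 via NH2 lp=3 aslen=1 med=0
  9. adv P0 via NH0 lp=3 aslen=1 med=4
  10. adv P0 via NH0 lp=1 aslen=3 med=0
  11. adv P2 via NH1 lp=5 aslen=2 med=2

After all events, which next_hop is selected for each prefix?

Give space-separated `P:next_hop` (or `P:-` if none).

Op 1: best P0=- P1=- P2=NH0
Op 2: best P0=NH1 P1=- P2=NH0
Op 3: best P0=NH1 P1=NH2 P2=NH0
Op 4: best P0=NH1 P1=NH2 P2=NH0
Op 5: best P0=NH1 P1=NH2 P2=NH0
Op 6: best P0=NH1 P1=NH1 P2=NH0
Op 7: best P0=NH1 P1=NH1 P2=NH0
Op 8: best P0=NH1 P1=NH1 P2=NH2
Op 9: best P0=NH1 P1=NH1 P2=NH2
Op 10: best P0=NH1 P1=NH1 P2=NH2
Op 11: best P0=NH1 P1=NH1 P2=NH1

Answer: P0:NH1 P1:NH1 P2:NH1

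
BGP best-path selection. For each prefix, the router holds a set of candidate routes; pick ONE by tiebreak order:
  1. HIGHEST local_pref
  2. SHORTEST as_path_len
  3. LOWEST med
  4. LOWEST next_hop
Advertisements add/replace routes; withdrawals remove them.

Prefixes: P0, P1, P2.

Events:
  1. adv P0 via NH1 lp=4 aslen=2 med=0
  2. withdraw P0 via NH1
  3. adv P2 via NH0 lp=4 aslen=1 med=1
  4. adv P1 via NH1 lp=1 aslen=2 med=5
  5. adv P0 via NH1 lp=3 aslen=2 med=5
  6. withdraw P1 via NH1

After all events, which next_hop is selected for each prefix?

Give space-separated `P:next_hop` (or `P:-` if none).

Op 1: best P0=NH1 P1=- P2=-
Op 2: best P0=- P1=- P2=-
Op 3: best P0=- P1=- P2=NH0
Op 4: best P0=- P1=NH1 P2=NH0
Op 5: best P0=NH1 P1=NH1 P2=NH0
Op 6: best P0=NH1 P1=- P2=NH0

Answer: P0:NH1 P1:- P2:NH0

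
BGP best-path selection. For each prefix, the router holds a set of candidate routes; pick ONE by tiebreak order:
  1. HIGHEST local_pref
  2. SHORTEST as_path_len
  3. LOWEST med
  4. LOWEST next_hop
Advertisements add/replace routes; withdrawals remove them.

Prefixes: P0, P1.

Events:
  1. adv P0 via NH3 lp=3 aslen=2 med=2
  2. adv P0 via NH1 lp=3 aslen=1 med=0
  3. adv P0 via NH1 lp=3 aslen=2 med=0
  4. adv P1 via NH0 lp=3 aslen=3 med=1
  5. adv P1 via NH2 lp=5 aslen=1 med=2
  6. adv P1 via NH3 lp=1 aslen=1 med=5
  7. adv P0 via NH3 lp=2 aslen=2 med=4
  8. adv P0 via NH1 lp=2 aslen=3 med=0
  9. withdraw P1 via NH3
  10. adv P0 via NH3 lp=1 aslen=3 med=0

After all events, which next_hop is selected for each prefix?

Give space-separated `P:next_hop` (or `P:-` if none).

Op 1: best P0=NH3 P1=-
Op 2: best P0=NH1 P1=-
Op 3: best P0=NH1 P1=-
Op 4: best P0=NH1 P1=NH0
Op 5: best P0=NH1 P1=NH2
Op 6: best P0=NH1 P1=NH2
Op 7: best P0=NH1 P1=NH2
Op 8: best P0=NH3 P1=NH2
Op 9: best P0=NH3 P1=NH2
Op 10: best P0=NH1 P1=NH2

Answer: P0:NH1 P1:NH2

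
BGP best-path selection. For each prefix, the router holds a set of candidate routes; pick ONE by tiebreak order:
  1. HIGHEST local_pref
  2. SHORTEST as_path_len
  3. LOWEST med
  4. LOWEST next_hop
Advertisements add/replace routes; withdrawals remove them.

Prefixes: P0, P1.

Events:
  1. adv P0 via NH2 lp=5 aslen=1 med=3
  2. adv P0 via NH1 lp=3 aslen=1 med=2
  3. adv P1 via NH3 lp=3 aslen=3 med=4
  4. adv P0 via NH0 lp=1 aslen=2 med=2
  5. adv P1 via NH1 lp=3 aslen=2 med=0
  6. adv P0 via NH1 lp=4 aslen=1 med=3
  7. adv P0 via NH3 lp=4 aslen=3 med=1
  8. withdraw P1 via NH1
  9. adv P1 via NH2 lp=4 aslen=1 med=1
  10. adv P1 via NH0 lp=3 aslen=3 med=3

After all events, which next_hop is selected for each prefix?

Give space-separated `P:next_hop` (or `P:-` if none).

Op 1: best P0=NH2 P1=-
Op 2: best P0=NH2 P1=-
Op 3: best P0=NH2 P1=NH3
Op 4: best P0=NH2 P1=NH3
Op 5: best P0=NH2 P1=NH1
Op 6: best P0=NH2 P1=NH1
Op 7: best P0=NH2 P1=NH1
Op 8: best P0=NH2 P1=NH3
Op 9: best P0=NH2 P1=NH2
Op 10: best P0=NH2 P1=NH2

Answer: P0:NH2 P1:NH2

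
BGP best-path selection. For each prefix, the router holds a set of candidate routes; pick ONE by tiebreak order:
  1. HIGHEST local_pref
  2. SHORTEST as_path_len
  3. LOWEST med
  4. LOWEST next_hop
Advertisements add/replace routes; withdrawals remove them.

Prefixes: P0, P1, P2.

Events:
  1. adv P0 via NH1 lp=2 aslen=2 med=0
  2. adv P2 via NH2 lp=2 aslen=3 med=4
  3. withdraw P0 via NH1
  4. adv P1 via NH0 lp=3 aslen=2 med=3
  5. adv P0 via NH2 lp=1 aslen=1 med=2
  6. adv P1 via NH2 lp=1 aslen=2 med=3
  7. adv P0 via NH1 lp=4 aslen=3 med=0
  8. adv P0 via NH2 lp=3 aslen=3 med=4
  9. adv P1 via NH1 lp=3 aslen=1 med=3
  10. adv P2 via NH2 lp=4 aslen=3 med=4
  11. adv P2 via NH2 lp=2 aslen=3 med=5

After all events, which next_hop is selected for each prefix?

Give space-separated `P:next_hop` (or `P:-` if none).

Answer: P0:NH1 P1:NH1 P2:NH2

Derivation:
Op 1: best P0=NH1 P1=- P2=-
Op 2: best P0=NH1 P1=- P2=NH2
Op 3: best P0=- P1=- P2=NH2
Op 4: best P0=- P1=NH0 P2=NH2
Op 5: best P0=NH2 P1=NH0 P2=NH2
Op 6: best P0=NH2 P1=NH0 P2=NH2
Op 7: best P0=NH1 P1=NH0 P2=NH2
Op 8: best P0=NH1 P1=NH0 P2=NH2
Op 9: best P0=NH1 P1=NH1 P2=NH2
Op 10: best P0=NH1 P1=NH1 P2=NH2
Op 11: best P0=NH1 P1=NH1 P2=NH2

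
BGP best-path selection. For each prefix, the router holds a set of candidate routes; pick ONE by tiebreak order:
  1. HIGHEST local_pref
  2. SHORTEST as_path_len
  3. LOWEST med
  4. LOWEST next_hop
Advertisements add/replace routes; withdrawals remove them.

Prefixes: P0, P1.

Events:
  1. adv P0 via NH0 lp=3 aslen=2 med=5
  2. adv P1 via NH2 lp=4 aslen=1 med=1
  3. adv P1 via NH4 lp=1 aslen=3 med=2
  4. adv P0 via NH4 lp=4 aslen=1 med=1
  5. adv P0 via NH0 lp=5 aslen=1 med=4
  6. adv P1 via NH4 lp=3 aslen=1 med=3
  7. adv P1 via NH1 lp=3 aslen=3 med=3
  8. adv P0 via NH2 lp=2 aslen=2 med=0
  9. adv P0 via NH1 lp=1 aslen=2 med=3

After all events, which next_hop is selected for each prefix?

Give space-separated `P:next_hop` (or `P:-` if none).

Answer: P0:NH0 P1:NH2

Derivation:
Op 1: best P0=NH0 P1=-
Op 2: best P0=NH0 P1=NH2
Op 3: best P0=NH0 P1=NH2
Op 4: best P0=NH4 P1=NH2
Op 5: best P0=NH0 P1=NH2
Op 6: best P0=NH0 P1=NH2
Op 7: best P0=NH0 P1=NH2
Op 8: best P0=NH0 P1=NH2
Op 9: best P0=NH0 P1=NH2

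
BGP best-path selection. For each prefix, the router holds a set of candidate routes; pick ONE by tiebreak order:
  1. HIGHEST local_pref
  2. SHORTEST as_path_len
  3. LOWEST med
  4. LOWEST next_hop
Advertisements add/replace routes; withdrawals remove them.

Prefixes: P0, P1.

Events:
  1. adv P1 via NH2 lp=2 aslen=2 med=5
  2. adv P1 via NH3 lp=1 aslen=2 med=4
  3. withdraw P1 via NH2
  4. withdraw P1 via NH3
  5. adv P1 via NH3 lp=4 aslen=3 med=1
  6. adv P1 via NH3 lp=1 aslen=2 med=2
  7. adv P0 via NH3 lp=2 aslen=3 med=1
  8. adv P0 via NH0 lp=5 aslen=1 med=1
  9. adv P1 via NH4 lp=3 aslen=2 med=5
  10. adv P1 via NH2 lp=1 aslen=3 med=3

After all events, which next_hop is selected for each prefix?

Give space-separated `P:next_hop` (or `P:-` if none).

Op 1: best P0=- P1=NH2
Op 2: best P0=- P1=NH2
Op 3: best P0=- P1=NH3
Op 4: best P0=- P1=-
Op 5: best P0=- P1=NH3
Op 6: best P0=- P1=NH3
Op 7: best P0=NH3 P1=NH3
Op 8: best P0=NH0 P1=NH3
Op 9: best P0=NH0 P1=NH4
Op 10: best P0=NH0 P1=NH4

Answer: P0:NH0 P1:NH4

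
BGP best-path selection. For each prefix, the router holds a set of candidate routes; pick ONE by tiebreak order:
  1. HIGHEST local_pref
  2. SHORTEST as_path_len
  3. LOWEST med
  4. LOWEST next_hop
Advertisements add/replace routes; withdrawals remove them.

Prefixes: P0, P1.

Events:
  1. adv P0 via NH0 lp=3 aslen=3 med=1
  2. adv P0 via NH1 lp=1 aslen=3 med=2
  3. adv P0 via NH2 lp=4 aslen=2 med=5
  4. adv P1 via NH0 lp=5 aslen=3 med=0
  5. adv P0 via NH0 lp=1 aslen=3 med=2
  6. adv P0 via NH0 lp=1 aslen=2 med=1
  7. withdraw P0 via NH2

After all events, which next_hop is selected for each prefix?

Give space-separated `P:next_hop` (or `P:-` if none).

Answer: P0:NH0 P1:NH0

Derivation:
Op 1: best P0=NH0 P1=-
Op 2: best P0=NH0 P1=-
Op 3: best P0=NH2 P1=-
Op 4: best P0=NH2 P1=NH0
Op 5: best P0=NH2 P1=NH0
Op 6: best P0=NH2 P1=NH0
Op 7: best P0=NH0 P1=NH0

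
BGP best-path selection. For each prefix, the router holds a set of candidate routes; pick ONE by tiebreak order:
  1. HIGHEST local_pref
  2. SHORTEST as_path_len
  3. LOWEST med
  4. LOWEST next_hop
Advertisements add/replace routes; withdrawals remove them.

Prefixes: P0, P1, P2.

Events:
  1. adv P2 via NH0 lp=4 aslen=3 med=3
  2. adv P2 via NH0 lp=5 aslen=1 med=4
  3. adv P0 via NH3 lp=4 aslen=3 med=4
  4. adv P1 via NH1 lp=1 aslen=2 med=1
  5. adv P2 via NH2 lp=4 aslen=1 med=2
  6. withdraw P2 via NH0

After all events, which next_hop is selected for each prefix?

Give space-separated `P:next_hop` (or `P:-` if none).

Answer: P0:NH3 P1:NH1 P2:NH2

Derivation:
Op 1: best P0=- P1=- P2=NH0
Op 2: best P0=- P1=- P2=NH0
Op 3: best P0=NH3 P1=- P2=NH0
Op 4: best P0=NH3 P1=NH1 P2=NH0
Op 5: best P0=NH3 P1=NH1 P2=NH0
Op 6: best P0=NH3 P1=NH1 P2=NH2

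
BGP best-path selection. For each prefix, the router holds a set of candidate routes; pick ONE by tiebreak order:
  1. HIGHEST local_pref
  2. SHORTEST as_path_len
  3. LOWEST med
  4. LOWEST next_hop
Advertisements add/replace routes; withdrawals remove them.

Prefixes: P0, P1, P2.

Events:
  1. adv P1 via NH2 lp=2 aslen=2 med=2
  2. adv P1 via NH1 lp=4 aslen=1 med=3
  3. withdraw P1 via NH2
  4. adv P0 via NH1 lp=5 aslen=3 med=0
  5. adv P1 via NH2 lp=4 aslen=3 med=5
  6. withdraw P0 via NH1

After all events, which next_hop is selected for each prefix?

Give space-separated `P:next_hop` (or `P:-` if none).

Answer: P0:- P1:NH1 P2:-

Derivation:
Op 1: best P0=- P1=NH2 P2=-
Op 2: best P0=- P1=NH1 P2=-
Op 3: best P0=- P1=NH1 P2=-
Op 4: best P0=NH1 P1=NH1 P2=-
Op 5: best P0=NH1 P1=NH1 P2=-
Op 6: best P0=- P1=NH1 P2=-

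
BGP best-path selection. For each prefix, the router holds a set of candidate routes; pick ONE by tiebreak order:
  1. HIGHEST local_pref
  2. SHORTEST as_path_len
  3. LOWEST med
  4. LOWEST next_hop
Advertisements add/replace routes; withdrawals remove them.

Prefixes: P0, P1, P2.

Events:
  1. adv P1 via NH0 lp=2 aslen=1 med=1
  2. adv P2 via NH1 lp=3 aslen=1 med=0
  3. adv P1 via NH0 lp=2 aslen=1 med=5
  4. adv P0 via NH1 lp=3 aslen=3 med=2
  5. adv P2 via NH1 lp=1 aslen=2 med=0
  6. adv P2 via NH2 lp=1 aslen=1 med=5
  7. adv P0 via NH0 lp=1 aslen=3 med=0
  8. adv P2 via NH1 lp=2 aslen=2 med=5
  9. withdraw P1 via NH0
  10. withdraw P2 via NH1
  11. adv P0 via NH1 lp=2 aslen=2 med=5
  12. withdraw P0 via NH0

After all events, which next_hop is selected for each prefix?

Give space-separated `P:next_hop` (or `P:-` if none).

Op 1: best P0=- P1=NH0 P2=-
Op 2: best P0=- P1=NH0 P2=NH1
Op 3: best P0=- P1=NH0 P2=NH1
Op 4: best P0=NH1 P1=NH0 P2=NH1
Op 5: best P0=NH1 P1=NH0 P2=NH1
Op 6: best P0=NH1 P1=NH0 P2=NH2
Op 7: best P0=NH1 P1=NH0 P2=NH2
Op 8: best P0=NH1 P1=NH0 P2=NH1
Op 9: best P0=NH1 P1=- P2=NH1
Op 10: best P0=NH1 P1=- P2=NH2
Op 11: best P0=NH1 P1=- P2=NH2
Op 12: best P0=NH1 P1=- P2=NH2

Answer: P0:NH1 P1:- P2:NH2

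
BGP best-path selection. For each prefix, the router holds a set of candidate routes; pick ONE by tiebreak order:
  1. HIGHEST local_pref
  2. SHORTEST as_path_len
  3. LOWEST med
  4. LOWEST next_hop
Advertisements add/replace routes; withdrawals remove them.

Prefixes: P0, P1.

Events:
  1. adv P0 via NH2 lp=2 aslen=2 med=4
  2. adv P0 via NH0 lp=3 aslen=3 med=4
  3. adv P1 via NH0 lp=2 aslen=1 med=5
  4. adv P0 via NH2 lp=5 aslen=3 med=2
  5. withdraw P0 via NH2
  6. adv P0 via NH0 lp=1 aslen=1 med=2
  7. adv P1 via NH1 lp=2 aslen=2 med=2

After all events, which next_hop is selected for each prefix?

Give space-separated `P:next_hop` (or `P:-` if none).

Answer: P0:NH0 P1:NH0

Derivation:
Op 1: best P0=NH2 P1=-
Op 2: best P0=NH0 P1=-
Op 3: best P0=NH0 P1=NH0
Op 4: best P0=NH2 P1=NH0
Op 5: best P0=NH0 P1=NH0
Op 6: best P0=NH0 P1=NH0
Op 7: best P0=NH0 P1=NH0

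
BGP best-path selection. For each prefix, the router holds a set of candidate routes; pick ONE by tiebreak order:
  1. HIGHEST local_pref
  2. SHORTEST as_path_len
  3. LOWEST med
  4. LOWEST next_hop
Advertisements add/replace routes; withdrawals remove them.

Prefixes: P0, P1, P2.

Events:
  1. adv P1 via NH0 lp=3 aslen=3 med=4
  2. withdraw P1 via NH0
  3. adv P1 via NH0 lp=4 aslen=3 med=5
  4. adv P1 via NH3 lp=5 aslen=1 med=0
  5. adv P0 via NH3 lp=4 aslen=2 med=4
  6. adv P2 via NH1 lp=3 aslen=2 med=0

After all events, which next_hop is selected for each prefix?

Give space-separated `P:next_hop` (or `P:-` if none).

Answer: P0:NH3 P1:NH3 P2:NH1

Derivation:
Op 1: best P0=- P1=NH0 P2=-
Op 2: best P0=- P1=- P2=-
Op 3: best P0=- P1=NH0 P2=-
Op 4: best P0=- P1=NH3 P2=-
Op 5: best P0=NH3 P1=NH3 P2=-
Op 6: best P0=NH3 P1=NH3 P2=NH1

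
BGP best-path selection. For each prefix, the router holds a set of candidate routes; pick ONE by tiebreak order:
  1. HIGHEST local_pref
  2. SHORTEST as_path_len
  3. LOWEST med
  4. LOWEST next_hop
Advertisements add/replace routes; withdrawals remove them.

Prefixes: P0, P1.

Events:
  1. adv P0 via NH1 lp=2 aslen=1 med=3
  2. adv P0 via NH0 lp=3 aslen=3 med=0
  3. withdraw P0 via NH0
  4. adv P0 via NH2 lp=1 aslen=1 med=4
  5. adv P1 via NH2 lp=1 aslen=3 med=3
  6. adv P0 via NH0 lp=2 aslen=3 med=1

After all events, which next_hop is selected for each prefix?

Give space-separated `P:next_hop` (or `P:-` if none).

Answer: P0:NH1 P1:NH2

Derivation:
Op 1: best P0=NH1 P1=-
Op 2: best P0=NH0 P1=-
Op 3: best P0=NH1 P1=-
Op 4: best P0=NH1 P1=-
Op 5: best P0=NH1 P1=NH2
Op 6: best P0=NH1 P1=NH2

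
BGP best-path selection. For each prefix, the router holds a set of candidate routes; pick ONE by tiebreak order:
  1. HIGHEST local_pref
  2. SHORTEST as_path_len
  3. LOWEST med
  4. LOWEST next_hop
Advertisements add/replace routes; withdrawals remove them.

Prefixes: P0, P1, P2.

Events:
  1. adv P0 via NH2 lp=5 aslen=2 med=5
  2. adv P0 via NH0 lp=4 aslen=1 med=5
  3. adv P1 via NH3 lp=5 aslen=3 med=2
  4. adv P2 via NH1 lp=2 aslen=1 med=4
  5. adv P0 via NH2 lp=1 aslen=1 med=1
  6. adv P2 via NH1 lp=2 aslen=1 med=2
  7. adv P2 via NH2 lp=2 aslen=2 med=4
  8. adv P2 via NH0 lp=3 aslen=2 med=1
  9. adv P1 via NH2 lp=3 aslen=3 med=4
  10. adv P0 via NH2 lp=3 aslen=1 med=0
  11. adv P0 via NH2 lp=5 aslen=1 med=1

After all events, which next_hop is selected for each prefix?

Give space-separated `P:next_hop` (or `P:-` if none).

Answer: P0:NH2 P1:NH3 P2:NH0

Derivation:
Op 1: best P0=NH2 P1=- P2=-
Op 2: best P0=NH2 P1=- P2=-
Op 3: best P0=NH2 P1=NH3 P2=-
Op 4: best P0=NH2 P1=NH3 P2=NH1
Op 5: best P0=NH0 P1=NH3 P2=NH1
Op 6: best P0=NH0 P1=NH3 P2=NH1
Op 7: best P0=NH0 P1=NH3 P2=NH1
Op 8: best P0=NH0 P1=NH3 P2=NH0
Op 9: best P0=NH0 P1=NH3 P2=NH0
Op 10: best P0=NH0 P1=NH3 P2=NH0
Op 11: best P0=NH2 P1=NH3 P2=NH0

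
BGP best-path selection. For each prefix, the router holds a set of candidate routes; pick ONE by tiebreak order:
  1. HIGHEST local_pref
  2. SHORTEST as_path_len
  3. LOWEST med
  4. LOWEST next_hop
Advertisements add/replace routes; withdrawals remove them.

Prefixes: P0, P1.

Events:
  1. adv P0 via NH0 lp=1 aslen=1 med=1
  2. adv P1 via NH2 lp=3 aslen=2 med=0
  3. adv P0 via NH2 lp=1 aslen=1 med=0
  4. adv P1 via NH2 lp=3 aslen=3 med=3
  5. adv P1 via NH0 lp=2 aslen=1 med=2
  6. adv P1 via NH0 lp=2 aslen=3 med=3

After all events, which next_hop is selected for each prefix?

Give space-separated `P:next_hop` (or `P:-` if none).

Answer: P0:NH2 P1:NH2

Derivation:
Op 1: best P0=NH0 P1=-
Op 2: best P0=NH0 P1=NH2
Op 3: best P0=NH2 P1=NH2
Op 4: best P0=NH2 P1=NH2
Op 5: best P0=NH2 P1=NH2
Op 6: best P0=NH2 P1=NH2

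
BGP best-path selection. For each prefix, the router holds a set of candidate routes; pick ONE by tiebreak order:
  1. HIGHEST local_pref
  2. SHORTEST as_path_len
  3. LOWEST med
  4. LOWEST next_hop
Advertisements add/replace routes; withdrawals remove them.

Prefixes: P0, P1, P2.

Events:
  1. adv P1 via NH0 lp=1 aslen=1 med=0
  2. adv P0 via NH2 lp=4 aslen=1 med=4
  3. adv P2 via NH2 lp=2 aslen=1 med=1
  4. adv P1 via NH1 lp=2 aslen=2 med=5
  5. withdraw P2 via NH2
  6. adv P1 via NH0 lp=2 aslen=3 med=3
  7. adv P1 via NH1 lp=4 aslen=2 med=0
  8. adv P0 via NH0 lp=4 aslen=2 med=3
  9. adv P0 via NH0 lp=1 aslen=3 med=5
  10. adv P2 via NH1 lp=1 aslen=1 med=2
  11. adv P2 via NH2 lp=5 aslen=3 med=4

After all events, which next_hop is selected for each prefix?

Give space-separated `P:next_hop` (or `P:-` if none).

Op 1: best P0=- P1=NH0 P2=-
Op 2: best P0=NH2 P1=NH0 P2=-
Op 3: best P0=NH2 P1=NH0 P2=NH2
Op 4: best P0=NH2 P1=NH1 P2=NH2
Op 5: best P0=NH2 P1=NH1 P2=-
Op 6: best P0=NH2 P1=NH1 P2=-
Op 7: best P0=NH2 P1=NH1 P2=-
Op 8: best P0=NH2 P1=NH1 P2=-
Op 9: best P0=NH2 P1=NH1 P2=-
Op 10: best P0=NH2 P1=NH1 P2=NH1
Op 11: best P0=NH2 P1=NH1 P2=NH2

Answer: P0:NH2 P1:NH1 P2:NH2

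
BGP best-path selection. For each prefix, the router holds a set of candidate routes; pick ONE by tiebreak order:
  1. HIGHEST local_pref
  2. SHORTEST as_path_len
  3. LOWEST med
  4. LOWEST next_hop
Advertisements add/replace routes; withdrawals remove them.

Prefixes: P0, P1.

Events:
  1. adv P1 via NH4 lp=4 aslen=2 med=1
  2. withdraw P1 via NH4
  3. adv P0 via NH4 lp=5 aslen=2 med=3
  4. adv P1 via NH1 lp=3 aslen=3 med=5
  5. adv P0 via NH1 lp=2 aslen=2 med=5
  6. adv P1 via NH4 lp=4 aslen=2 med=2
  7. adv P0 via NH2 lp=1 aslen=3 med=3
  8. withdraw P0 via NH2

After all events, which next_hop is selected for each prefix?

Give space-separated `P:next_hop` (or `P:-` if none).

Answer: P0:NH4 P1:NH4

Derivation:
Op 1: best P0=- P1=NH4
Op 2: best P0=- P1=-
Op 3: best P0=NH4 P1=-
Op 4: best P0=NH4 P1=NH1
Op 5: best P0=NH4 P1=NH1
Op 6: best P0=NH4 P1=NH4
Op 7: best P0=NH4 P1=NH4
Op 8: best P0=NH4 P1=NH4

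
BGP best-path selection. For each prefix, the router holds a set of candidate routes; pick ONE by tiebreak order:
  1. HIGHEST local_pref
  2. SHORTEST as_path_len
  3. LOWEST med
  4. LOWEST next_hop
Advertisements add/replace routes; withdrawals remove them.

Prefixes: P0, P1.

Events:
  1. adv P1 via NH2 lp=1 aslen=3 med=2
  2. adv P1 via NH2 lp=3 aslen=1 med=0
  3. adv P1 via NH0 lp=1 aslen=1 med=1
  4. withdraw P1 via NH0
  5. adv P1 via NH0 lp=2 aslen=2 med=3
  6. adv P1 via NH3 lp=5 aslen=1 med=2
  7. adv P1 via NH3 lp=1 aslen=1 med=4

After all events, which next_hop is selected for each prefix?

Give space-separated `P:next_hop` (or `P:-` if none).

Answer: P0:- P1:NH2

Derivation:
Op 1: best P0=- P1=NH2
Op 2: best P0=- P1=NH2
Op 3: best P0=- P1=NH2
Op 4: best P0=- P1=NH2
Op 5: best P0=- P1=NH2
Op 6: best P0=- P1=NH3
Op 7: best P0=- P1=NH2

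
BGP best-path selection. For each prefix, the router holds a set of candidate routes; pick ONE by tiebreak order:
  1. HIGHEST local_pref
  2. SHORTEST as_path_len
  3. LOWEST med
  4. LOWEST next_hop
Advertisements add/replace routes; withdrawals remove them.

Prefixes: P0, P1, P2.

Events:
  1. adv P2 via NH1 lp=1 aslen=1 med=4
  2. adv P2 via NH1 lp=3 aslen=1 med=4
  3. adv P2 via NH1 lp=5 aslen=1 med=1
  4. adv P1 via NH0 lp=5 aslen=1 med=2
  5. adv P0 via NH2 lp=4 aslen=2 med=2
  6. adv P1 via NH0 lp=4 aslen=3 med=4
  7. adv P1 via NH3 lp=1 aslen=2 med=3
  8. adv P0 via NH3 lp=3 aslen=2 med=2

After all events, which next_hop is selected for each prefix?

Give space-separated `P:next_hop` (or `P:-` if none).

Op 1: best P0=- P1=- P2=NH1
Op 2: best P0=- P1=- P2=NH1
Op 3: best P0=- P1=- P2=NH1
Op 4: best P0=- P1=NH0 P2=NH1
Op 5: best P0=NH2 P1=NH0 P2=NH1
Op 6: best P0=NH2 P1=NH0 P2=NH1
Op 7: best P0=NH2 P1=NH0 P2=NH1
Op 8: best P0=NH2 P1=NH0 P2=NH1

Answer: P0:NH2 P1:NH0 P2:NH1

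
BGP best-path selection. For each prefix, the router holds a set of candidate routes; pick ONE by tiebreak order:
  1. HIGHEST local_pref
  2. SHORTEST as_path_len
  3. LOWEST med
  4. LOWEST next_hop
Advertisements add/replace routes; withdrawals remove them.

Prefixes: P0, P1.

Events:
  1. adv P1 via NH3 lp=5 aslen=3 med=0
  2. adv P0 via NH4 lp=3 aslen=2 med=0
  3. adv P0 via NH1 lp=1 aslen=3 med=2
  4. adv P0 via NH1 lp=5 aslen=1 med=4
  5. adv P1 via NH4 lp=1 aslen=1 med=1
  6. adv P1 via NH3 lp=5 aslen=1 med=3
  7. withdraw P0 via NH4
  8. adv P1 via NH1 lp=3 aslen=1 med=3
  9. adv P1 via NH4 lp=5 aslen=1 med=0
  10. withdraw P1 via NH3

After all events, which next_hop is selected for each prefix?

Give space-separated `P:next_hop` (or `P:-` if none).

Answer: P0:NH1 P1:NH4

Derivation:
Op 1: best P0=- P1=NH3
Op 2: best P0=NH4 P1=NH3
Op 3: best P0=NH4 P1=NH3
Op 4: best P0=NH1 P1=NH3
Op 5: best P0=NH1 P1=NH3
Op 6: best P0=NH1 P1=NH3
Op 7: best P0=NH1 P1=NH3
Op 8: best P0=NH1 P1=NH3
Op 9: best P0=NH1 P1=NH4
Op 10: best P0=NH1 P1=NH4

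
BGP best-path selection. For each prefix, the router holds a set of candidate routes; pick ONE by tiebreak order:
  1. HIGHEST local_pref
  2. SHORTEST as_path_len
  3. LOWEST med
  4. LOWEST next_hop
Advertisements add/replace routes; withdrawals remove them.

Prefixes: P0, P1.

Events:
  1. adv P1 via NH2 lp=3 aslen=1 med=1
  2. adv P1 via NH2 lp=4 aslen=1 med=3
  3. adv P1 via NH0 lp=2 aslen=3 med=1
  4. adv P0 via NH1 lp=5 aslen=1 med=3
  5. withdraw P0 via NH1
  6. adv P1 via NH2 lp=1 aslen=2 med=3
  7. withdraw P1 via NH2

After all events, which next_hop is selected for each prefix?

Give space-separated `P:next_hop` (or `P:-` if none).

Answer: P0:- P1:NH0

Derivation:
Op 1: best P0=- P1=NH2
Op 2: best P0=- P1=NH2
Op 3: best P0=- P1=NH2
Op 4: best P0=NH1 P1=NH2
Op 5: best P0=- P1=NH2
Op 6: best P0=- P1=NH0
Op 7: best P0=- P1=NH0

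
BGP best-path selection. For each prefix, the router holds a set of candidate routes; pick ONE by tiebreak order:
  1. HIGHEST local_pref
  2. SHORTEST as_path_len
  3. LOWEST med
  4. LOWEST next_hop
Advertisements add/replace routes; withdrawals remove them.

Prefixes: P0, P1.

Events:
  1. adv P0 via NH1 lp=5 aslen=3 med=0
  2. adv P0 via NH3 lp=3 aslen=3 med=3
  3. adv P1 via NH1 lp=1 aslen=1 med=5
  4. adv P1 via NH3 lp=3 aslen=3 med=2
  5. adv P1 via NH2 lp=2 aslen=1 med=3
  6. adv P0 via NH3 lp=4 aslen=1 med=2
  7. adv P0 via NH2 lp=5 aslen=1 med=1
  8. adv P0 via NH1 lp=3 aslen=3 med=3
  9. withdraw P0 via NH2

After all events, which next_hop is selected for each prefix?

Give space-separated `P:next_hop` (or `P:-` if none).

Answer: P0:NH3 P1:NH3

Derivation:
Op 1: best P0=NH1 P1=-
Op 2: best P0=NH1 P1=-
Op 3: best P0=NH1 P1=NH1
Op 4: best P0=NH1 P1=NH3
Op 5: best P0=NH1 P1=NH3
Op 6: best P0=NH1 P1=NH3
Op 7: best P0=NH2 P1=NH3
Op 8: best P0=NH2 P1=NH3
Op 9: best P0=NH3 P1=NH3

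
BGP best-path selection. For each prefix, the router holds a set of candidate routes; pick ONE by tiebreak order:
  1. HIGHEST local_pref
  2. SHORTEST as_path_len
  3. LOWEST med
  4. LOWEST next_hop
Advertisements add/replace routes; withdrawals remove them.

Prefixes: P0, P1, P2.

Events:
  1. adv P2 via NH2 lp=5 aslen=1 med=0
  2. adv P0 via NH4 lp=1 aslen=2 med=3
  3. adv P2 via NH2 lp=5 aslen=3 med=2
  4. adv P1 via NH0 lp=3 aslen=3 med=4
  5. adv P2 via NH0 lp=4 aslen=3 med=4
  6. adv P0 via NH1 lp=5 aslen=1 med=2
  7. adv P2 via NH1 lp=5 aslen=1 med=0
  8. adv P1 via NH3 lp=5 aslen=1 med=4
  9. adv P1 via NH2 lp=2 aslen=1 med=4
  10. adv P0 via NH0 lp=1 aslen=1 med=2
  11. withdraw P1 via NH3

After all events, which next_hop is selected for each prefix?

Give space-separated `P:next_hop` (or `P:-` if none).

Answer: P0:NH1 P1:NH0 P2:NH1

Derivation:
Op 1: best P0=- P1=- P2=NH2
Op 2: best P0=NH4 P1=- P2=NH2
Op 3: best P0=NH4 P1=- P2=NH2
Op 4: best P0=NH4 P1=NH0 P2=NH2
Op 5: best P0=NH4 P1=NH0 P2=NH2
Op 6: best P0=NH1 P1=NH0 P2=NH2
Op 7: best P0=NH1 P1=NH0 P2=NH1
Op 8: best P0=NH1 P1=NH3 P2=NH1
Op 9: best P0=NH1 P1=NH3 P2=NH1
Op 10: best P0=NH1 P1=NH3 P2=NH1
Op 11: best P0=NH1 P1=NH0 P2=NH1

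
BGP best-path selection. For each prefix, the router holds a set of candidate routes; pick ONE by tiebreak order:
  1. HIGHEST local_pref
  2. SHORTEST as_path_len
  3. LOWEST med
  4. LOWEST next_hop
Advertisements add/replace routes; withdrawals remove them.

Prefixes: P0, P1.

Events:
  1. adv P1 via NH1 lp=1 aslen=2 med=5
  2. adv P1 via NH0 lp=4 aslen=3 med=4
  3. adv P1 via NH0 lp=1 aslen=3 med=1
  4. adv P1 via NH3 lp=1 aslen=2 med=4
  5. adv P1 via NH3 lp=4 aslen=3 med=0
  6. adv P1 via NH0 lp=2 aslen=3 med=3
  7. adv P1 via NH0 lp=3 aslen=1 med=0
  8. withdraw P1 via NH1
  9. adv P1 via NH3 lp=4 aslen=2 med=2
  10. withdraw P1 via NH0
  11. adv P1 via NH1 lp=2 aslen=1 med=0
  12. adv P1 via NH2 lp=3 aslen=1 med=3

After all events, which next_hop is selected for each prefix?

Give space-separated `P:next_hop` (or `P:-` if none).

Op 1: best P0=- P1=NH1
Op 2: best P0=- P1=NH0
Op 3: best P0=- P1=NH1
Op 4: best P0=- P1=NH3
Op 5: best P0=- P1=NH3
Op 6: best P0=- P1=NH3
Op 7: best P0=- P1=NH3
Op 8: best P0=- P1=NH3
Op 9: best P0=- P1=NH3
Op 10: best P0=- P1=NH3
Op 11: best P0=- P1=NH3
Op 12: best P0=- P1=NH3

Answer: P0:- P1:NH3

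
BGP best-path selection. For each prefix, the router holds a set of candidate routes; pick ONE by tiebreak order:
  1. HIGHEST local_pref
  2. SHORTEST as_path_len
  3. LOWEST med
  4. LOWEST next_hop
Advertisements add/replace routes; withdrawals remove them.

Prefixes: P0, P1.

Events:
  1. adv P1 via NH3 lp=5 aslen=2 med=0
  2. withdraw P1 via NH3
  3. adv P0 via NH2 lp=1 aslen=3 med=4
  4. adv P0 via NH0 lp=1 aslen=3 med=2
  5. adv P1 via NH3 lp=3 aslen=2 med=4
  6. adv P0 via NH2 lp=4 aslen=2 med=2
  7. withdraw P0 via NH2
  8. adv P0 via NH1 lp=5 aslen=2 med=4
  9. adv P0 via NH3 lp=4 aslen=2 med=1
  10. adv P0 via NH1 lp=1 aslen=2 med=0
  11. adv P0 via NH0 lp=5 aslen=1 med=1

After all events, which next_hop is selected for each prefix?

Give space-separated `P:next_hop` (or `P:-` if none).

Op 1: best P0=- P1=NH3
Op 2: best P0=- P1=-
Op 3: best P0=NH2 P1=-
Op 4: best P0=NH0 P1=-
Op 5: best P0=NH0 P1=NH3
Op 6: best P0=NH2 P1=NH3
Op 7: best P0=NH0 P1=NH3
Op 8: best P0=NH1 P1=NH3
Op 9: best P0=NH1 P1=NH3
Op 10: best P0=NH3 P1=NH3
Op 11: best P0=NH0 P1=NH3

Answer: P0:NH0 P1:NH3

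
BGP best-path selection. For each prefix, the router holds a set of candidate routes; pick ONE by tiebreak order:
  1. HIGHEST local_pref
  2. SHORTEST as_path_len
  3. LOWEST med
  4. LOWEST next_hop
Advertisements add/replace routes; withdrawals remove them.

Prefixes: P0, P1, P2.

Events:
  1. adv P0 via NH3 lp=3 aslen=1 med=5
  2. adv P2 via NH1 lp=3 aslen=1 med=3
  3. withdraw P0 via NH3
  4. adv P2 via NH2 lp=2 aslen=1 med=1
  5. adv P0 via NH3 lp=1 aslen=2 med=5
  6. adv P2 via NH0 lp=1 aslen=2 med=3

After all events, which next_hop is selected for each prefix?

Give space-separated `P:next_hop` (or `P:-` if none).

Answer: P0:NH3 P1:- P2:NH1

Derivation:
Op 1: best P0=NH3 P1=- P2=-
Op 2: best P0=NH3 P1=- P2=NH1
Op 3: best P0=- P1=- P2=NH1
Op 4: best P0=- P1=- P2=NH1
Op 5: best P0=NH3 P1=- P2=NH1
Op 6: best P0=NH3 P1=- P2=NH1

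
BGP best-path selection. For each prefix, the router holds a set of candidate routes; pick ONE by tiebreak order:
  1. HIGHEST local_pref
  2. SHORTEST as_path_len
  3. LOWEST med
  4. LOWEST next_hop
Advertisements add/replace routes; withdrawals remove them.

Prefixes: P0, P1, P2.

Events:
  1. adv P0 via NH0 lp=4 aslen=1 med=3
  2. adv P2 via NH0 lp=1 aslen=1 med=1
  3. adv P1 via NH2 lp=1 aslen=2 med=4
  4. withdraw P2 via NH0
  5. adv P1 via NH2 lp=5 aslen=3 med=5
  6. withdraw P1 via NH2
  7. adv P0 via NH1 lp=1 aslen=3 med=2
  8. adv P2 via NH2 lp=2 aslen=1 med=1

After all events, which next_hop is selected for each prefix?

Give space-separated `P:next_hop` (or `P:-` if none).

Op 1: best P0=NH0 P1=- P2=-
Op 2: best P0=NH0 P1=- P2=NH0
Op 3: best P0=NH0 P1=NH2 P2=NH0
Op 4: best P0=NH0 P1=NH2 P2=-
Op 5: best P0=NH0 P1=NH2 P2=-
Op 6: best P0=NH0 P1=- P2=-
Op 7: best P0=NH0 P1=- P2=-
Op 8: best P0=NH0 P1=- P2=NH2

Answer: P0:NH0 P1:- P2:NH2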